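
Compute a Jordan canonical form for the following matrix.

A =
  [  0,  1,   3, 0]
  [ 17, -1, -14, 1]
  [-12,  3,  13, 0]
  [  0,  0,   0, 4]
J_3(4) ⊕ J_1(4)

The characteristic polynomial is
  det(x·I − A) = x^4 - 16*x^3 + 96*x^2 - 256*x + 256 = (x - 4)^4

Eigenvalues and multiplicities (the geometric multiplicity of λ is n − rank(A − λI), which equals the number of Jordan blocks for λ):
  λ = 4: algebraic multiplicity = 4, geometric multiplicity = 2

Determining the block sizes for each eigenvalue:
  λ = 4: with am = 4 and gm = 2, the partition is not yet determined (e.g. several partitions of 4 into 2 parts exist). Let N = A − (4)·I. Computing rank(N^1) = 2, rank(N^2) = 1, rank(N^3) = 0; the number of blocks of size ≥ j is rank(N^{j−1}) − rank(N^j), giving [2, 1, 1]. So we have 1 block(s) of size 3, 1 block(s) of size 1 → block sizes [3, 1]

Assembling the blocks gives a Jordan form
J =
  [4, 1, 0, 0]
  [0, 4, 1, 0]
  [0, 0, 4, 0]
  [0, 0, 0, 4]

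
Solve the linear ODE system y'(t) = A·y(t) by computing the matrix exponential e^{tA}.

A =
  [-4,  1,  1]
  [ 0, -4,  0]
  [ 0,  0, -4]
e^{tA} =
  [exp(-4*t), t*exp(-4*t), t*exp(-4*t)]
  [0, exp(-4*t), 0]
  [0, 0, exp(-4*t)]

Strategy: write A = P · J · P⁻¹ where J is a Jordan canonical form, so e^{tA} = P · e^{tJ} · P⁻¹, and e^{tJ} can be computed block-by-block.

A has Jordan form
J =
  [-4,  1,  0]
  [ 0, -4,  0]
  [ 0,  0, -4]
(up to reordering of blocks).

Per-block formulas:
  For a 1×1 block at λ = -4: exp(t · [-4]) = [e^(-4t)].
  For a 2×2 Jordan block J_2(-4): exp(t · J_2(-4)) = e^(-4t)·(I + t·N), where N is the 2×2 nilpotent shift.

After assembling e^{tJ} and conjugating by P, we get:

e^{tA} =
  [exp(-4*t), t*exp(-4*t), t*exp(-4*t)]
  [0, exp(-4*t), 0]
  [0, 0, exp(-4*t)]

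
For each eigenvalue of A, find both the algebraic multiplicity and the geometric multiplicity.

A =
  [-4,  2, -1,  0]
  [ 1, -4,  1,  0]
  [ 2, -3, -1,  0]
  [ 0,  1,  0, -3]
λ = -3: alg = 4, geom = 2

Step 1 — factor the characteristic polynomial to read off the algebraic multiplicities:
  χ_A(x) = (x + 3)^4

Step 2 — compute geometric multiplicities via the rank-nullity identity g(λ) = n − rank(A − λI):
  rank(A − (-3)·I) = 2, so dim ker(A − (-3)·I) = n − 2 = 2

Summary:
  λ = -3: algebraic multiplicity = 4, geometric multiplicity = 2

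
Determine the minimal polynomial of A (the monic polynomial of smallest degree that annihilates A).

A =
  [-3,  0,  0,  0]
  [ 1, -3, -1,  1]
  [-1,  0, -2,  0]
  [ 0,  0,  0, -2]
x^2 + 5*x + 6

The characteristic polynomial is χ_A(x) = (x + 2)^2*(x + 3)^2, so the eigenvalues are known. The minimal polynomial is
  m_A(x) = Π_λ (x − λ)^{k_λ}
where k_λ is the size of the *largest* Jordan block for λ (equivalently, the smallest k with (A − λI)^k v = 0 for every generalised eigenvector v of λ).

  λ = -3: largest Jordan block has size 1, contributing (x + 3)
  λ = -2: largest Jordan block has size 1, contributing (x + 2)

So m_A(x) = (x + 2)*(x + 3) = x^2 + 5*x + 6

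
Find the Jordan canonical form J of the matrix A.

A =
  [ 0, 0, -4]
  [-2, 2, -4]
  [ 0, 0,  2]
J_1(0) ⊕ J_1(2) ⊕ J_1(2)

The characteristic polynomial is
  det(x·I − A) = x^3 - 4*x^2 + 4*x = x*(x - 2)^2

Eigenvalues and multiplicities (the geometric multiplicity of λ is n − rank(A − λI), which equals the number of Jordan blocks for λ):
  λ = 0: algebraic multiplicity = 1, geometric multiplicity = 1
  λ = 2: algebraic multiplicity = 2, geometric multiplicity = 2

Determining the block sizes for each eigenvalue:
  λ = 0: one block (gm = 1), so the single block has size am = 1 → block sizes [1]
  λ = 2: gm = am = 2, so every block has size 1 → block sizes [1, 1]

Assembling the blocks gives a Jordan form
J =
  [0, 0, 0]
  [0, 2, 0]
  [0, 0, 2]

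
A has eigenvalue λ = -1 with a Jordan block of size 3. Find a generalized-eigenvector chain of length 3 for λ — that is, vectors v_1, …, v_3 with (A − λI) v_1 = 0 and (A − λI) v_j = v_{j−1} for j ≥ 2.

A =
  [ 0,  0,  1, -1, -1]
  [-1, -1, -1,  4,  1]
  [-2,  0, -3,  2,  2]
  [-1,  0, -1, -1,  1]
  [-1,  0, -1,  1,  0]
A Jordan chain for λ = -1 of length 3:
v_1 = (1, -4, -2, 0, -1)ᵀ
v_2 = (1, -1, -2, -1, -1)ᵀ
v_3 = (1, 0, 0, 0, 0)ᵀ

Let N = A − (-1)·I. We want v_3 with N^3 v_3 = 0 but N^2 v_3 ≠ 0; then v_{j-1} := N · v_j for j = 3, …, 2.

Pick v_3 = (1, 0, 0, 0, 0)ᵀ.
Then v_2 = N · v_3 = (1, -1, -2, -1, -1)ᵀ.
Then v_1 = N · v_2 = (1, -4, -2, 0, -1)ᵀ.

Sanity check: (A − (-1)·I) v_1 = (0, 0, 0, 0, 0)ᵀ = 0. ✓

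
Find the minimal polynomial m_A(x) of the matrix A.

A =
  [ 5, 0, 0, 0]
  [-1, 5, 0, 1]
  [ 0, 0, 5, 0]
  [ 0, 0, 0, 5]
x^2 - 10*x + 25

The characteristic polynomial is χ_A(x) = (x - 5)^4, so the eigenvalues are known. The minimal polynomial is
  m_A(x) = Π_λ (x − λ)^{k_λ}
where k_λ is the size of the *largest* Jordan block for λ (equivalently, the smallest k with (A − λI)^k v = 0 for every generalised eigenvector v of λ).

  λ = 5: largest Jordan block has size 2, contributing (x − 5)^2

So m_A(x) = (x - 5)^2 = x^2 - 10*x + 25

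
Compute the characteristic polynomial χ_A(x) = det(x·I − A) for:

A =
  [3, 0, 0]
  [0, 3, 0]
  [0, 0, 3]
x^3 - 9*x^2 + 27*x - 27

Expanding det(x·I − A) (e.g. by cofactor expansion or by noting that A is similar to its Jordan form J, which has the same characteristic polynomial as A) gives
  χ_A(x) = x^3 - 9*x^2 + 27*x - 27
which factors as (x - 3)^3. The eigenvalues (with algebraic multiplicities) are λ = 3 with multiplicity 3.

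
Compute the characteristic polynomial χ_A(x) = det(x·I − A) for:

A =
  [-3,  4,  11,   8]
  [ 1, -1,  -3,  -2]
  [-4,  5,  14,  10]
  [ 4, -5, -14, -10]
x^4

Expanding det(x·I − A) (e.g. by cofactor expansion or by noting that A is similar to its Jordan form J, which has the same characteristic polynomial as A) gives
  χ_A(x) = x^4
which factors as x^4. The eigenvalues (with algebraic multiplicities) are λ = 0 with multiplicity 4.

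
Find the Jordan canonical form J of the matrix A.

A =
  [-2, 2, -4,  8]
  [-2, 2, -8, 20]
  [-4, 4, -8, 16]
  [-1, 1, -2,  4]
J_2(-2) ⊕ J_1(0) ⊕ J_1(0)

The characteristic polynomial is
  det(x·I − A) = x^4 + 4*x^3 + 4*x^2 = x^2*(x + 2)^2

Eigenvalues and multiplicities (the geometric multiplicity of λ is n − rank(A − λI), which equals the number of Jordan blocks for λ):
  λ = -2: algebraic multiplicity = 2, geometric multiplicity = 1
  λ = 0: algebraic multiplicity = 2, geometric multiplicity = 2

Determining the block sizes for each eigenvalue:
  λ = -2: one block (gm = 1), so the single block has size am = 2 → block sizes [2]
  λ = 0: gm = am = 2, so every block has size 1 → block sizes [1, 1]

Assembling the blocks gives a Jordan form
J =
  [-2,  1, 0, 0]
  [ 0, -2, 0, 0]
  [ 0,  0, 0, 0]
  [ 0,  0, 0, 0]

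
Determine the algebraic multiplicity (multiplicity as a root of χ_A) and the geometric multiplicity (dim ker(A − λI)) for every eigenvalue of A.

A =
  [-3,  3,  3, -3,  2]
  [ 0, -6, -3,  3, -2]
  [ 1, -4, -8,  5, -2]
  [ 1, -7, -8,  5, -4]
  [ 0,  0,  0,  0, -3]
λ = -3: alg = 5, geom = 3

Step 1 — factor the characteristic polynomial to read off the algebraic multiplicities:
  χ_A(x) = (x + 3)^5

Step 2 — compute geometric multiplicities via the rank-nullity identity g(λ) = n − rank(A − λI):
  rank(A − (-3)·I) = 2, so dim ker(A − (-3)·I) = n − 2 = 3

Summary:
  λ = -3: algebraic multiplicity = 5, geometric multiplicity = 3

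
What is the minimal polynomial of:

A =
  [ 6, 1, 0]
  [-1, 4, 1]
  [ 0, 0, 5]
x^3 - 15*x^2 + 75*x - 125

The characteristic polynomial is χ_A(x) = (x - 5)^3, so the eigenvalues are known. The minimal polynomial is
  m_A(x) = Π_λ (x − λ)^{k_λ}
where k_λ is the size of the *largest* Jordan block for λ (equivalently, the smallest k with (A − λI)^k v = 0 for every generalised eigenvector v of λ).

  λ = 5: largest Jordan block has size 3, contributing (x − 5)^3

So m_A(x) = (x - 5)^3 = x^3 - 15*x^2 + 75*x - 125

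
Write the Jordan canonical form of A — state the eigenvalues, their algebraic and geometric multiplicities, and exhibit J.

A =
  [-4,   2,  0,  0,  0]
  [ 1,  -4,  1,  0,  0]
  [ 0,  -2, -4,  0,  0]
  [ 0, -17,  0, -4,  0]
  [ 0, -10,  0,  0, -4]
J_3(-4) ⊕ J_1(-4) ⊕ J_1(-4)

The characteristic polynomial is
  det(x·I − A) = x^5 + 20*x^4 + 160*x^3 + 640*x^2 + 1280*x + 1024 = (x + 4)^5

Eigenvalues and multiplicities (the geometric multiplicity of λ is n − rank(A − λI), which equals the number of Jordan blocks for λ):
  λ = -4: algebraic multiplicity = 5, geometric multiplicity = 3

Determining the block sizes for each eigenvalue:
  λ = -4: with am = 5 and gm = 3, the partition is not yet determined (e.g. several partitions of 5 into 3 parts exist). Let N = A − (-4)·I. Computing rank(N^1) = 2, rank(N^2) = 1, rank(N^3) = 0; the number of blocks of size ≥ j is rank(N^{j−1}) − rank(N^j), giving [3, 1, 1]. So we have 1 block(s) of size 3, 2 block(s) of size 1 → block sizes [3, 1, 1]

Assembling the blocks gives a Jordan form
J =
  [-4,  1,  0,  0,  0]
  [ 0, -4,  1,  0,  0]
  [ 0,  0, -4,  0,  0]
  [ 0,  0,  0, -4,  0]
  [ 0,  0,  0,  0, -4]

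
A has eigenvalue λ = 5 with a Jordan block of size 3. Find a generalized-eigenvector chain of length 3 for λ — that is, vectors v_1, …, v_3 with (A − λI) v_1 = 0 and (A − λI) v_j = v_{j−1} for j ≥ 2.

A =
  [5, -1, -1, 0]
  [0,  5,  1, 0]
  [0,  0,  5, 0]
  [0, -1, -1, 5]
A Jordan chain for λ = 5 of length 3:
v_1 = (-1, 0, 0, -1)ᵀ
v_2 = (-1, 1, 0, -1)ᵀ
v_3 = (0, 0, 1, 0)ᵀ

Let N = A − (5)·I. We want v_3 with N^3 v_3 = 0 but N^2 v_3 ≠ 0; then v_{j-1} := N · v_j for j = 3, …, 2.

Pick v_3 = (0, 0, 1, 0)ᵀ.
Then v_2 = N · v_3 = (-1, 1, 0, -1)ᵀ.
Then v_1 = N · v_2 = (-1, 0, 0, -1)ᵀ.

Sanity check: (A − (5)·I) v_1 = (0, 0, 0, 0)ᵀ = 0. ✓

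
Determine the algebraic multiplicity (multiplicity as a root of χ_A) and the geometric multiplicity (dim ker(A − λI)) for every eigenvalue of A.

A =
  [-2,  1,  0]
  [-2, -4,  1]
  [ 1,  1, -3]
λ = -3: alg = 3, geom = 1

Step 1 — factor the characteristic polynomial to read off the algebraic multiplicities:
  χ_A(x) = (x + 3)^3

Step 2 — compute geometric multiplicities via the rank-nullity identity g(λ) = n − rank(A − λI):
  rank(A − (-3)·I) = 2, so dim ker(A − (-3)·I) = n − 2 = 1

Summary:
  λ = -3: algebraic multiplicity = 3, geometric multiplicity = 1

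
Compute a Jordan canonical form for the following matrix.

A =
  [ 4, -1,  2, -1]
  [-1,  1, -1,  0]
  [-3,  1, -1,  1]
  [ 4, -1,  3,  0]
J_2(1) ⊕ J_2(1)

The characteristic polynomial is
  det(x·I − A) = x^4 - 4*x^3 + 6*x^2 - 4*x + 1 = (x - 1)^4

Eigenvalues and multiplicities (the geometric multiplicity of λ is n − rank(A − λI), which equals the number of Jordan blocks for λ):
  λ = 1: algebraic multiplicity = 4, geometric multiplicity = 2

Determining the block sizes for each eigenvalue:
  λ = 1: with am = 4 and gm = 2, the partition is not yet determined (e.g. several partitions of 4 into 2 parts exist). Let N = A − (1)·I. Computing rank(N^1) = 2, rank(N^2) = 0; the number of blocks of size ≥ j is rank(N^{j−1}) − rank(N^j), giving [2, 2]. So we have 2 block(s) of size 2 → block sizes [2, 2]

Assembling the blocks gives a Jordan form
J =
  [1, 1, 0, 0]
  [0, 1, 0, 0]
  [0, 0, 1, 1]
  [0, 0, 0, 1]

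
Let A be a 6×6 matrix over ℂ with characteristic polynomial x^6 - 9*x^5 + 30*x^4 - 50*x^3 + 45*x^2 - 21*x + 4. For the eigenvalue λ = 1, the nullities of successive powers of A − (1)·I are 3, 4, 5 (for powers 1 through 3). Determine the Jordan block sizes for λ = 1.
Block sizes for λ = 1: [3, 1, 1]

From the dimensions of kernels of powers, the number of Jordan blocks of size at least j is d_j − d_{j−1} where d_j = dim ker(N^j) (with d_0 = 0). Computing the differences gives [3, 1, 1].
The number of blocks of size exactly k is (#blocks of size ≥ k) − (#blocks of size ≥ k + 1), so the partition is: 2 block(s) of size 1, 1 block(s) of size 3.
In nonincreasing order the block sizes are [3, 1, 1].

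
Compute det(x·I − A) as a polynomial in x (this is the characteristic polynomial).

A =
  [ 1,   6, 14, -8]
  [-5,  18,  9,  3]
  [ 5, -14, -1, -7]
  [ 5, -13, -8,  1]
x^4 - 19*x^3 + 126*x^2 - 324*x + 216

Expanding det(x·I − A) (e.g. by cofactor expansion or by noting that A is similar to its Jordan form J, which has the same characteristic polynomial as A) gives
  χ_A(x) = x^4 - 19*x^3 + 126*x^2 - 324*x + 216
which factors as (x - 6)^3*(x - 1). The eigenvalues (with algebraic multiplicities) are λ = 1 with multiplicity 1, λ = 6 with multiplicity 3.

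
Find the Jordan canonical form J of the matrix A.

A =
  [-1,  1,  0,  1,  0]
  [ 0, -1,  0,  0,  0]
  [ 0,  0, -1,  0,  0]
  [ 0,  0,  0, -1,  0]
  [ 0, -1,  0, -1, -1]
J_2(-1) ⊕ J_1(-1) ⊕ J_1(-1) ⊕ J_1(-1)

The characteristic polynomial is
  det(x·I − A) = x^5 + 5*x^4 + 10*x^3 + 10*x^2 + 5*x + 1 = (x + 1)^5

Eigenvalues and multiplicities (the geometric multiplicity of λ is n − rank(A − λI), which equals the number of Jordan blocks for λ):
  λ = -1: algebraic multiplicity = 5, geometric multiplicity = 4

Determining the block sizes for each eigenvalue:
  λ = -1: 4 blocks summing to 5 forces exactly one block of size 2 and the rest size 1 → block sizes [2, 1, 1, 1]

Assembling the blocks gives a Jordan form
J =
  [-1,  1,  0,  0,  0]
  [ 0, -1,  0,  0,  0]
  [ 0,  0, -1,  0,  0]
  [ 0,  0,  0, -1,  0]
  [ 0,  0,  0,  0, -1]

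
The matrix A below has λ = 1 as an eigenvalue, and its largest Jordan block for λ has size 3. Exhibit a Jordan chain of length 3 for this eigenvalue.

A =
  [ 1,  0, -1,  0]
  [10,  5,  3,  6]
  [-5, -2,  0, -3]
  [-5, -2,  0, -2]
A Jordan chain for λ = 1 of length 3:
v_1 = (5, -5, 0, -5)ᵀ
v_2 = (0, 10, -5, -5)ᵀ
v_3 = (1, 0, 0, 0)ᵀ

Let N = A − (1)·I. We want v_3 with N^3 v_3 = 0 but N^2 v_3 ≠ 0; then v_{j-1} := N · v_j for j = 3, …, 2.

Pick v_3 = (1, 0, 0, 0)ᵀ.
Then v_2 = N · v_3 = (0, 10, -5, -5)ᵀ.
Then v_1 = N · v_2 = (5, -5, 0, -5)ᵀ.

Sanity check: (A − (1)·I) v_1 = (0, 0, 0, 0)ᵀ = 0. ✓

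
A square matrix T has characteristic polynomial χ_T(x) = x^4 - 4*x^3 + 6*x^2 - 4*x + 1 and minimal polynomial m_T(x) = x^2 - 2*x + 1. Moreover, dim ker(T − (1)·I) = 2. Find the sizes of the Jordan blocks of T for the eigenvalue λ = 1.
Block sizes for λ = 1: [2, 2]

Step 1 — from the characteristic polynomial, algebraic multiplicity of λ = 1 is 4. From dim ker(T − (1)·I) = 2, there are exactly 2 Jordan blocks for λ = 1.
Step 2 — from the minimal polynomial, the factor (x − 1)^2 tells us the largest block for λ = 1 has size 2.
Step 3 — with total size 4, 2 blocks, and largest block 2, the block sizes (in nonincreasing order) are [2, 2].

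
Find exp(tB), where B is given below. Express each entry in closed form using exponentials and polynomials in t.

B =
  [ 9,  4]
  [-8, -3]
e^{tB} =
  [2*exp(5*t) - exp(t), exp(5*t) - exp(t)]
  [-2*exp(5*t) + 2*exp(t), -exp(5*t) + 2*exp(t)]

Strategy: write B = P · J · P⁻¹ where J is a Jordan canonical form, so e^{tB} = P · e^{tJ} · P⁻¹, and e^{tJ} can be computed block-by-block.

B has Jordan form
J =
  [1, 0]
  [0, 5]
(up to reordering of blocks).

Per-block formulas:
  For a 1×1 block at λ = 5: exp(t · [5]) = [e^(5t)].
  For a 1×1 block at λ = 1: exp(t · [1]) = [e^(1t)].

After assembling e^{tJ} and conjugating by P, we get:

e^{tB} =
  [2*exp(5*t) - exp(t), exp(5*t) - exp(t)]
  [-2*exp(5*t) + 2*exp(t), -exp(5*t) + 2*exp(t)]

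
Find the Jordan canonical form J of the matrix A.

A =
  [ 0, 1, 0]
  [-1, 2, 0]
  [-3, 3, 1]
J_2(1) ⊕ J_1(1)

The characteristic polynomial is
  det(x·I − A) = x^3 - 3*x^2 + 3*x - 1 = (x - 1)^3

Eigenvalues and multiplicities (the geometric multiplicity of λ is n − rank(A − λI), which equals the number of Jordan blocks for λ):
  λ = 1: algebraic multiplicity = 3, geometric multiplicity = 2

Determining the block sizes for each eigenvalue:
  λ = 1: 2 blocks summing to 3 forces exactly one block of size 2 and the rest size 1 → block sizes [2, 1]

Assembling the blocks gives a Jordan form
J =
  [1, 1, 0]
  [0, 1, 0]
  [0, 0, 1]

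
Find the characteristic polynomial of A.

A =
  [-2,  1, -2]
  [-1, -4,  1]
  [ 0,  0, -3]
x^3 + 9*x^2 + 27*x + 27

Expanding det(x·I − A) (e.g. by cofactor expansion or by noting that A is similar to its Jordan form J, which has the same characteristic polynomial as A) gives
  χ_A(x) = x^3 + 9*x^2 + 27*x + 27
which factors as (x + 3)^3. The eigenvalues (with algebraic multiplicities) are λ = -3 with multiplicity 3.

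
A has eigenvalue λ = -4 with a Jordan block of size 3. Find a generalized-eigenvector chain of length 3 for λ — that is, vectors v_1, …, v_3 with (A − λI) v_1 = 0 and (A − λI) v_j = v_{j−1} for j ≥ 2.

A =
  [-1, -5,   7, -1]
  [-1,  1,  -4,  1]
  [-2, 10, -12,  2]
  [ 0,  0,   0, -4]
A Jordan chain for λ = -4 of length 3:
v_1 = (30, -10, -20, 0)ᵀ
v_2 = (-5, 5, 10, 0)ᵀ
v_3 = (0, 1, 0, 0)ᵀ

Let N = A − (-4)·I. We want v_3 with N^3 v_3 = 0 but N^2 v_3 ≠ 0; then v_{j-1} := N · v_j for j = 3, …, 2.

Pick v_3 = (0, 1, 0, 0)ᵀ.
Then v_2 = N · v_3 = (-5, 5, 10, 0)ᵀ.
Then v_1 = N · v_2 = (30, -10, -20, 0)ᵀ.

Sanity check: (A − (-4)·I) v_1 = (0, 0, 0, 0)ᵀ = 0. ✓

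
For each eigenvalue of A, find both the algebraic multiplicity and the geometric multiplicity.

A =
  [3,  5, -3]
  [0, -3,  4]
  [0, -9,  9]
λ = 3: alg = 3, geom = 1

Step 1 — factor the characteristic polynomial to read off the algebraic multiplicities:
  χ_A(x) = (x - 3)^3

Step 2 — compute geometric multiplicities via the rank-nullity identity g(λ) = n − rank(A − λI):
  rank(A − (3)·I) = 2, so dim ker(A − (3)·I) = n − 2 = 1

Summary:
  λ = 3: algebraic multiplicity = 3, geometric multiplicity = 1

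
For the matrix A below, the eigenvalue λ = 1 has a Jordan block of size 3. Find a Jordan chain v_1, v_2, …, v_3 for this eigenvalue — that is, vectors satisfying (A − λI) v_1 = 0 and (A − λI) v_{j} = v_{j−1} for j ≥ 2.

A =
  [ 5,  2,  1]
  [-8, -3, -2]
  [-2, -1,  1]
A Jordan chain for λ = 1 of length 3:
v_1 = (-2, 4, 0)ᵀ
v_2 = (4, -8, -2)ᵀ
v_3 = (1, 0, 0)ᵀ

Let N = A − (1)·I. We want v_3 with N^3 v_3 = 0 but N^2 v_3 ≠ 0; then v_{j-1} := N · v_j for j = 3, …, 2.

Pick v_3 = (1, 0, 0)ᵀ.
Then v_2 = N · v_3 = (4, -8, -2)ᵀ.
Then v_1 = N · v_2 = (-2, 4, 0)ᵀ.

Sanity check: (A − (1)·I) v_1 = (0, 0, 0)ᵀ = 0. ✓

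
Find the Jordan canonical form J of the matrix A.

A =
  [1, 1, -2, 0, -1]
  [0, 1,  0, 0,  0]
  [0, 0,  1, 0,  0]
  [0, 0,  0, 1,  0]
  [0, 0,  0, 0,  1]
J_2(1) ⊕ J_1(1) ⊕ J_1(1) ⊕ J_1(1)

The characteristic polynomial is
  det(x·I − A) = x^5 - 5*x^4 + 10*x^3 - 10*x^2 + 5*x - 1 = (x - 1)^5

Eigenvalues and multiplicities (the geometric multiplicity of λ is n − rank(A − λI), which equals the number of Jordan blocks for λ):
  λ = 1: algebraic multiplicity = 5, geometric multiplicity = 4

Determining the block sizes for each eigenvalue:
  λ = 1: 4 blocks summing to 5 forces exactly one block of size 2 and the rest size 1 → block sizes [2, 1, 1, 1]

Assembling the blocks gives a Jordan form
J =
  [1, 1, 0, 0, 0]
  [0, 1, 0, 0, 0]
  [0, 0, 1, 0, 0]
  [0, 0, 0, 1, 0]
  [0, 0, 0, 0, 1]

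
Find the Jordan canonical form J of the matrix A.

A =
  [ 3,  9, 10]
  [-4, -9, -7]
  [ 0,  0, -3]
J_3(-3)

The characteristic polynomial is
  det(x·I − A) = x^3 + 9*x^2 + 27*x + 27 = (x + 3)^3

Eigenvalues and multiplicities (the geometric multiplicity of λ is n − rank(A − λI), which equals the number of Jordan blocks for λ):
  λ = -3: algebraic multiplicity = 3, geometric multiplicity = 1

Determining the block sizes for each eigenvalue:
  λ = -3: one block (gm = 1), so the single block has size am = 3 → block sizes [3]

Assembling the blocks gives a Jordan form
J =
  [-3,  1,  0]
  [ 0, -3,  1]
  [ 0,  0, -3]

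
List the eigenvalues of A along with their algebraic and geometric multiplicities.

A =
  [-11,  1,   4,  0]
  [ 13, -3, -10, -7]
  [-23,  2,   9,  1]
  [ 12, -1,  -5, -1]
λ = -3: alg = 2, geom = 1; λ = 0: alg = 2, geom = 1

Step 1 — factor the characteristic polynomial to read off the algebraic multiplicities:
  χ_A(x) = x^2*(x + 3)^2

Step 2 — compute geometric multiplicities via the rank-nullity identity g(λ) = n − rank(A − λI):
  rank(A − (-3)·I) = 3, so dim ker(A − (-3)·I) = n − 3 = 1
  rank(A − (0)·I) = 3, so dim ker(A − (0)·I) = n − 3 = 1

Summary:
  λ = -3: algebraic multiplicity = 2, geometric multiplicity = 1
  λ = 0: algebraic multiplicity = 2, geometric multiplicity = 1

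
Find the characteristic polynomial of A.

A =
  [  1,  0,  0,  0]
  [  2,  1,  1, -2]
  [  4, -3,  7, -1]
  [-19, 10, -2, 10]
x^4 - 19*x^3 + 126*x^2 - 324*x + 216

Expanding det(x·I − A) (e.g. by cofactor expansion or by noting that A is similar to its Jordan form J, which has the same characteristic polynomial as A) gives
  χ_A(x) = x^4 - 19*x^3 + 126*x^2 - 324*x + 216
which factors as (x - 6)^3*(x - 1). The eigenvalues (with algebraic multiplicities) are λ = 1 with multiplicity 1, λ = 6 with multiplicity 3.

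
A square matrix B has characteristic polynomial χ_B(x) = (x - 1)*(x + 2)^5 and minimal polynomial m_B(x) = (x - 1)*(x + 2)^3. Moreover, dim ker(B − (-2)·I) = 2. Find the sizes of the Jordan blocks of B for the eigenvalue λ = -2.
Block sizes for λ = -2: [3, 2]

Step 1 — from the characteristic polynomial, algebraic multiplicity of λ = -2 is 5. From dim ker(B − (-2)·I) = 2, there are exactly 2 Jordan blocks for λ = -2.
Step 2 — from the minimal polynomial, the factor (x + 2)^3 tells us the largest block for λ = -2 has size 3.
Step 3 — with total size 5, 2 blocks, and largest block 3, the block sizes (in nonincreasing order) are [3, 2].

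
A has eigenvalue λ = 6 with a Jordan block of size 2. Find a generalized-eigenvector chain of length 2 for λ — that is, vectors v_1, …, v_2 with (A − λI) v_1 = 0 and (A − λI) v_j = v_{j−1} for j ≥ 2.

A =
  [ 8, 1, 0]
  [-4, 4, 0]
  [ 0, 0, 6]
A Jordan chain for λ = 6 of length 2:
v_1 = (2, -4, 0)ᵀ
v_2 = (1, 0, 0)ᵀ

Let N = A − (6)·I. We want v_2 with N^2 v_2 = 0 but N^1 v_2 ≠ 0; then v_{j-1} := N · v_j for j = 2, …, 2.

Pick v_2 = (1, 0, 0)ᵀ.
Then v_1 = N · v_2 = (2, -4, 0)ᵀ.

Sanity check: (A − (6)·I) v_1 = (0, 0, 0)ᵀ = 0. ✓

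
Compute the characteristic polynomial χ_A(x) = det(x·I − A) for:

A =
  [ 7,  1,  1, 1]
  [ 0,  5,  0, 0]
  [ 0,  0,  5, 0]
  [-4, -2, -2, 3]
x^4 - 20*x^3 + 150*x^2 - 500*x + 625

Expanding det(x·I − A) (e.g. by cofactor expansion or by noting that A is similar to its Jordan form J, which has the same characteristic polynomial as A) gives
  χ_A(x) = x^4 - 20*x^3 + 150*x^2 - 500*x + 625
which factors as (x - 5)^4. The eigenvalues (with algebraic multiplicities) are λ = 5 with multiplicity 4.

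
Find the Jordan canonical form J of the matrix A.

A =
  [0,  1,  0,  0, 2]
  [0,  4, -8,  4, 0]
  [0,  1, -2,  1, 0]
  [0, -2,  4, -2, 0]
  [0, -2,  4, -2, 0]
J_2(0) ⊕ J_2(0) ⊕ J_1(0)

The characteristic polynomial is
  det(x·I − A) = x^5

Eigenvalues and multiplicities (the geometric multiplicity of λ is n − rank(A − λI), which equals the number of Jordan blocks for λ):
  λ = 0: algebraic multiplicity = 5, geometric multiplicity = 3

Determining the block sizes for each eigenvalue:
  λ = 0: with am = 5 and gm = 3, the partition is not yet determined (e.g. several partitions of 5 into 3 parts exist). Let N = A − (0)·I. Computing rank(N^1) = 2, rank(N^2) = 0; the number of blocks of size ≥ j is rank(N^{j−1}) − rank(N^j), giving [3, 2]. So we have 2 block(s) of size 2, 1 block(s) of size 1 → block sizes [2, 2, 1]

Assembling the blocks gives a Jordan form
J =
  [0, 1, 0, 0, 0]
  [0, 0, 0, 0, 0]
  [0, 0, 0, 1, 0]
  [0, 0, 0, 0, 0]
  [0, 0, 0, 0, 0]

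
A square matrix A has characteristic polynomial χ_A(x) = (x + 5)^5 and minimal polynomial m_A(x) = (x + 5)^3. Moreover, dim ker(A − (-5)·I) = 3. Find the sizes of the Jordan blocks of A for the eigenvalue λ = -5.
Block sizes for λ = -5: [3, 1, 1]

Step 1 — from the characteristic polynomial, algebraic multiplicity of λ = -5 is 5. From dim ker(A − (-5)·I) = 3, there are exactly 3 Jordan blocks for λ = -5.
Step 2 — from the minimal polynomial, the factor (x + 5)^3 tells us the largest block for λ = -5 has size 3.
Step 3 — with total size 5, 3 blocks, and largest block 3, the block sizes (in nonincreasing order) are [3, 1, 1].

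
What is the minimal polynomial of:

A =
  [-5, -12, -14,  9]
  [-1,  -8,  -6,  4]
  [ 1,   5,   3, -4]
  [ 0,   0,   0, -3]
x^3 + 10*x^2 + 33*x + 36

The characteristic polynomial is χ_A(x) = (x + 3)^3*(x + 4), so the eigenvalues are known. The minimal polynomial is
  m_A(x) = Π_λ (x − λ)^{k_λ}
where k_λ is the size of the *largest* Jordan block for λ (equivalently, the smallest k with (A − λI)^k v = 0 for every generalised eigenvector v of λ).

  λ = -4: largest Jordan block has size 1, contributing (x + 4)
  λ = -3: largest Jordan block has size 2, contributing (x + 3)^2

So m_A(x) = (x + 3)^2*(x + 4) = x^3 + 10*x^2 + 33*x + 36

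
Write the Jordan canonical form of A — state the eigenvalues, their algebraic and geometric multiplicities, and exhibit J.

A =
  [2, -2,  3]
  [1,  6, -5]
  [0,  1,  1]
J_3(3)

The characteristic polynomial is
  det(x·I − A) = x^3 - 9*x^2 + 27*x - 27 = (x - 3)^3

Eigenvalues and multiplicities (the geometric multiplicity of λ is n − rank(A − λI), which equals the number of Jordan blocks for λ):
  λ = 3: algebraic multiplicity = 3, geometric multiplicity = 1

Determining the block sizes for each eigenvalue:
  λ = 3: one block (gm = 1), so the single block has size am = 3 → block sizes [3]

Assembling the blocks gives a Jordan form
J =
  [3, 1, 0]
  [0, 3, 1]
  [0, 0, 3]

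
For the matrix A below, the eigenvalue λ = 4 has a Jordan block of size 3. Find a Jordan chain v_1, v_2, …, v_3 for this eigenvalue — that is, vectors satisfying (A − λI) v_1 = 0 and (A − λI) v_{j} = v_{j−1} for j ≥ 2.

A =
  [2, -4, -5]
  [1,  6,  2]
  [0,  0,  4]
A Jordan chain for λ = 4 of length 3:
v_1 = (2, -1, 0)ᵀ
v_2 = (-5, 2, 0)ᵀ
v_3 = (0, 0, 1)ᵀ

Let N = A − (4)·I. We want v_3 with N^3 v_3 = 0 but N^2 v_3 ≠ 0; then v_{j-1} := N · v_j for j = 3, …, 2.

Pick v_3 = (0, 0, 1)ᵀ.
Then v_2 = N · v_3 = (-5, 2, 0)ᵀ.
Then v_1 = N · v_2 = (2, -1, 0)ᵀ.

Sanity check: (A − (4)·I) v_1 = (0, 0, 0)ᵀ = 0. ✓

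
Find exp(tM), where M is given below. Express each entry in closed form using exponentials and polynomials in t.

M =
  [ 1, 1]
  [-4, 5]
e^{tM} =
  [-2*t*exp(3*t) + exp(3*t), t*exp(3*t)]
  [-4*t*exp(3*t), 2*t*exp(3*t) + exp(3*t)]

Strategy: write M = P · J · P⁻¹ where J is a Jordan canonical form, so e^{tM} = P · e^{tJ} · P⁻¹, and e^{tJ} can be computed block-by-block.

M has Jordan form
J =
  [3, 1]
  [0, 3]
(up to reordering of blocks).

Per-block formulas:
  For a 2×2 Jordan block J_2(3): exp(t · J_2(3)) = e^(3t)·(I + t·N), where N is the 2×2 nilpotent shift.

After assembling e^{tJ} and conjugating by P, we get:

e^{tM} =
  [-2*t*exp(3*t) + exp(3*t), t*exp(3*t)]
  [-4*t*exp(3*t), 2*t*exp(3*t) + exp(3*t)]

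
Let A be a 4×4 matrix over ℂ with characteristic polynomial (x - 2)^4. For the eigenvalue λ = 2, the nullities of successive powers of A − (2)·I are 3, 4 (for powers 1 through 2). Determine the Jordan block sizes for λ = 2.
Block sizes for λ = 2: [2, 1, 1]

From the dimensions of kernels of powers, the number of Jordan blocks of size at least j is d_j − d_{j−1} where d_j = dim ker(N^j) (with d_0 = 0). Computing the differences gives [3, 1].
The number of blocks of size exactly k is (#blocks of size ≥ k) − (#blocks of size ≥ k + 1), so the partition is: 2 block(s) of size 1, 1 block(s) of size 2.
In nonincreasing order the block sizes are [2, 1, 1].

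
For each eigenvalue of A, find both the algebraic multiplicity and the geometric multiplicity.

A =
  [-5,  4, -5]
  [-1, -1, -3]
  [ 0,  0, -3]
λ = -3: alg = 3, geom = 1

Step 1 — factor the characteristic polynomial to read off the algebraic multiplicities:
  χ_A(x) = (x + 3)^3

Step 2 — compute geometric multiplicities via the rank-nullity identity g(λ) = n − rank(A − λI):
  rank(A − (-3)·I) = 2, so dim ker(A − (-3)·I) = n − 2 = 1

Summary:
  λ = -3: algebraic multiplicity = 3, geometric multiplicity = 1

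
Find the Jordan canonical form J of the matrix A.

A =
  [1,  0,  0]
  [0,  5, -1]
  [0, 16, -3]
J_2(1) ⊕ J_1(1)

The characteristic polynomial is
  det(x·I − A) = x^3 - 3*x^2 + 3*x - 1 = (x - 1)^3

Eigenvalues and multiplicities (the geometric multiplicity of λ is n − rank(A − λI), which equals the number of Jordan blocks for λ):
  λ = 1: algebraic multiplicity = 3, geometric multiplicity = 2

Determining the block sizes for each eigenvalue:
  λ = 1: 2 blocks summing to 3 forces exactly one block of size 2 and the rest size 1 → block sizes [2, 1]

Assembling the blocks gives a Jordan form
J =
  [1, 1, 0]
  [0, 1, 0]
  [0, 0, 1]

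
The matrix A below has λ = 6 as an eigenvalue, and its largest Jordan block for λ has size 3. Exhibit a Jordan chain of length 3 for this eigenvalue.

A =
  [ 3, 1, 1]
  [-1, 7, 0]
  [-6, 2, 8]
A Jordan chain for λ = 6 of length 3:
v_1 = (2, 2, 4)ᵀ
v_2 = (-3, -1, -6)ᵀ
v_3 = (1, 0, 0)ᵀ

Let N = A − (6)·I. We want v_3 with N^3 v_3 = 0 but N^2 v_3 ≠ 0; then v_{j-1} := N · v_j for j = 3, …, 2.

Pick v_3 = (1, 0, 0)ᵀ.
Then v_2 = N · v_3 = (-3, -1, -6)ᵀ.
Then v_1 = N · v_2 = (2, 2, 4)ᵀ.

Sanity check: (A − (6)·I) v_1 = (0, 0, 0)ᵀ = 0. ✓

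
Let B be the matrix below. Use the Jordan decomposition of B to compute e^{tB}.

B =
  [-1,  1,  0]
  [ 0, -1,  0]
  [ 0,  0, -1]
e^{tB} =
  [exp(-t), t*exp(-t), 0]
  [0, exp(-t), 0]
  [0, 0, exp(-t)]

Strategy: write B = P · J · P⁻¹ where J is a Jordan canonical form, so e^{tB} = P · e^{tJ} · P⁻¹, and e^{tJ} can be computed block-by-block.

B has Jordan form
J =
  [-1,  1,  0]
  [ 0, -1,  0]
  [ 0,  0, -1]
(up to reordering of blocks).

Per-block formulas:
  For a 1×1 block at λ = -1: exp(t · [-1]) = [e^(-1t)].
  For a 2×2 Jordan block J_2(-1): exp(t · J_2(-1)) = e^(-1t)·(I + t·N), where N is the 2×2 nilpotent shift.

After assembling e^{tJ} and conjugating by P, we get:

e^{tB} =
  [exp(-t), t*exp(-t), 0]
  [0, exp(-t), 0]
  [0, 0, exp(-t)]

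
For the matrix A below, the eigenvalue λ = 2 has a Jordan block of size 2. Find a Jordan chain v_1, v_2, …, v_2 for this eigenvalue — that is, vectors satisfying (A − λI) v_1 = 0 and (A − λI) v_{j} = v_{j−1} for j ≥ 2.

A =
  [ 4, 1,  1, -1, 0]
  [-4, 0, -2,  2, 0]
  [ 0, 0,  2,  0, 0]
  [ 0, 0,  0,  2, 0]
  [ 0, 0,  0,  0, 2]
A Jordan chain for λ = 2 of length 2:
v_1 = (2, -4, 0, 0, 0)ᵀ
v_2 = (1, 0, 0, 0, 0)ᵀ

Let N = A − (2)·I. We want v_2 with N^2 v_2 = 0 but N^1 v_2 ≠ 0; then v_{j-1} := N · v_j for j = 2, …, 2.

Pick v_2 = (1, 0, 0, 0, 0)ᵀ.
Then v_1 = N · v_2 = (2, -4, 0, 0, 0)ᵀ.

Sanity check: (A − (2)·I) v_1 = (0, 0, 0, 0, 0)ᵀ = 0. ✓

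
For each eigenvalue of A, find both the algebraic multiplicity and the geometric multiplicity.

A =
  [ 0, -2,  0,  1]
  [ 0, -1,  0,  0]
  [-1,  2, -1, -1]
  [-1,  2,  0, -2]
λ = -1: alg = 4, geom = 3

Step 1 — factor the characteristic polynomial to read off the algebraic multiplicities:
  χ_A(x) = (x + 1)^4

Step 2 — compute geometric multiplicities via the rank-nullity identity g(λ) = n − rank(A − λI):
  rank(A − (-1)·I) = 1, so dim ker(A − (-1)·I) = n − 1 = 3

Summary:
  λ = -1: algebraic multiplicity = 4, geometric multiplicity = 3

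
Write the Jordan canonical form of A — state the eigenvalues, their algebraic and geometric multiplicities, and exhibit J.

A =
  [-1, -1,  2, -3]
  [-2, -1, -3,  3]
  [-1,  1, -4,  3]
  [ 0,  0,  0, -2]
J_3(-2) ⊕ J_1(-2)

The characteristic polynomial is
  det(x·I − A) = x^4 + 8*x^3 + 24*x^2 + 32*x + 16 = (x + 2)^4

Eigenvalues and multiplicities (the geometric multiplicity of λ is n − rank(A − λI), which equals the number of Jordan blocks for λ):
  λ = -2: algebraic multiplicity = 4, geometric multiplicity = 2

Determining the block sizes for each eigenvalue:
  λ = -2: with am = 4 and gm = 2, the partition is not yet determined (e.g. several partitions of 4 into 2 parts exist). Let N = A − (-2)·I. Computing rank(N^1) = 2, rank(N^2) = 1, rank(N^3) = 0; the number of blocks of size ≥ j is rank(N^{j−1}) − rank(N^j), giving [2, 1, 1]. So we have 1 block(s) of size 3, 1 block(s) of size 1 → block sizes [3, 1]

Assembling the blocks gives a Jordan form
J =
  [-2,  1,  0,  0]
  [ 0, -2,  1,  0]
  [ 0,  0, -2,  0]
  [ 0,  0,  0, -2]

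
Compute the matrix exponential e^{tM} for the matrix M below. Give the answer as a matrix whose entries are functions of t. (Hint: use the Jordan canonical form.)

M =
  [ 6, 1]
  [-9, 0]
e^{tM} =
  [3*t*exp(3*t) + exp(3*t), t*exp(3*t)]
  [-9*t*exp(3*t), -3*t*exp(3*t) + exp(3*t)]

Strategy: write M = P · J · P⁻¹ where J is a Jordan canonical form, so e^{tM} = P · e^{tJ} · P⁻¹, and e^{tJ} can be computed block-by-block.

M has Jordan form
J =
  [3, 1]
  [0, 3]
(up to reordering of blocks).

Per-block formulas:
  For a 2×2 Jordan block J_2(3): exp(t · J_2(3)) = e^(3t)·(I + t·N), where N is the 2×2 nilpotent shift.

After assembling e^{tJ} and conjugating by P, we get:

e^{tM} =
  [3*t*exp(3*t) + exp(3*t), t*exp(3*t)]
  [-9*t*exp(3*t), -3*t*exp(3*t) + exp(3*t)]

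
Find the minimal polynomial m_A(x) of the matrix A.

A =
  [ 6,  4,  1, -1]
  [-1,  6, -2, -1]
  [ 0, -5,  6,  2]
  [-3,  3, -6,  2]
x^3 - 15*x^2 + 75*x - 125

The characteristic polynomial is χ_A(x) = (x - 5)^4, so the eigenvalues are known. The minimal polynomial is
  m_A(x) = Π_λ (x − λ)^{k_λ}
where k_λ is the size of the *largest* Jordan block for λ (equivalently, the smallest k with (A − λI)^k v = 0 for every generalised eigenvector v of λ).

  λ = 5: largest Jordan block has size 3, contributing (x − 5)^3

So m_A(x) = (x - 5)^3 = x^3 - 15*x^2 + 75*x - 125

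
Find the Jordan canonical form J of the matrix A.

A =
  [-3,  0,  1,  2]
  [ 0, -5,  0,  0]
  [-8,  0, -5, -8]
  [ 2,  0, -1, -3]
J_2(-5) ⊕ J_1(-5) ⊕ J_1(-1)

The characteristic polynomial is
  det(x·I − A) = x^4 + 16*x^3 + 90*x^2 + 200*x + 125 = (x + 1)*(x + 5)^3

Eigenvalues and multiplicities (the geometric multiplicity of λ is n − rank(A − λI), which equals the number of Jordan blocks for λ):
  λ = -5: algebraic multiplicity = 3, geometric multiplicity = 2
  λ = -1: algebraic multiplicity = 1, geometric multiplicity = 1

Determining the block sizes for each eigenvalue:
  λ = -5: 2 blocks summing to 3 forces exactly one block of size 2 and the rest size 1 → block sizes [2, 1]
  λ = -1: one block (gm = 1), so the single block has size am = 1 → block sizes [1]

Assembling the blocks gives a Jordan form
J =
  [-5,  1,  0,  0]
  [ 0, -5,  0,  0]
  [ 0,  0, -5,  0]
  [ 0,  0,  0, -1]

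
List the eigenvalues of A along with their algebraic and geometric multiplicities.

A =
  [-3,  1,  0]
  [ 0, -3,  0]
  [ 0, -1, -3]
λ = -3: alg = 3, geom = 2

Step 1 — factor the characteristic polynomial to read off the algebraic multiplicities:
  χ_A(x) = (x + 3)^3

Step 2 — compute geometric multiplicities via the rank-nullity identity g(λ) = n − rank(A − λI):
  rank(A − (-3)·I) = 1, so dim ker(A − (-3)·I) = n − 1 = 2

Summary:
  λ = -3: algebraic multiplicity = 3, geometric multiplicity = 2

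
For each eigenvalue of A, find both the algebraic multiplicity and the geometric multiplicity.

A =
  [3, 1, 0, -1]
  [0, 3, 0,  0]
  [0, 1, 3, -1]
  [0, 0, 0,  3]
λ = 3: alg = 4, geom = 3

Step 1 — factor the characteristic polynomial to read off the algebraic multiplicities:
  χ_A(x) = (x - 3)^4

Step 2 — compute geometric multiplicities via the rank-nullity identity g(λ) = n − rank(A − λI):
  rank(A − (3)·I) = 1, so dim ker(A − (3)·I) = n − 1 = 3

Summary:
  λ = 3: algebraic multiplicity = 4, geometric multiplicity = 3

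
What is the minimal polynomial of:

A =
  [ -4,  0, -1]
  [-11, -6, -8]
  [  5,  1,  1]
x^3 + 9*x^2 + 27*x + 27

The characteristic polynomial is χ_A(x) = (x + 3)^3, so the eigenvalues are known. The minimal polynomial is
  m_A(x) = Π_λ (x − λ)^{k_λ}
where k_λ is the size of the *largest* Jordan block for λ (equivalently, the smallest k with (A − λI)^k v = 0 for every generalised eigenvector v of λ).

  λ = -3: largest Jordan block has size 3, contributing (x + 3)^3

So m_A(x) = (x + 3)^3 = x^3 + 9*x^2 + 27*x + 27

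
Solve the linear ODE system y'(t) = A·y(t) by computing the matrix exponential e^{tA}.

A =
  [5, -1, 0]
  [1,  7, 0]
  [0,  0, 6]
e^{tA} =
  [-t*exp(6*t) + exp(6*t), -t*exp(6*t), 0]
  [t*exp(6*t), t*exp(6*t) + exp(6*t), 0]
  [0, 0, exp(6*t)]

Strategy: write A = P · J · P⁻¹ where J is a Jordan canonical form, so e^{tA} = P · e^{tJ} · P⁻¹, and e^{tJ} can be computed block-by-block.

A has Jordan form
J =
  [6, 1, 0]
  [0, 6, 0]
  [0, 0, 6]
(up to reordering of blocks).

Per-block formulas:
  For a 1×1 block at λ = 6: exp(t · [6]) = [e^(6t)].
  For a 2×2 Jordan block J_2(6): exp(t · J_2(6)) = e^(6t)·(I + t·N), where N is the 2×2 nilpotent shift.

After assembling e^{tJ} and conjugating by P, we get:

e^{tA} =
  [-t*exp(6*t) + exp(6*t), -t*exp(6*t), 0]
  [t*exp(6*t), t*exp(6*t) + exp(6*t), 0]
  [0, 0, exp(6*t)]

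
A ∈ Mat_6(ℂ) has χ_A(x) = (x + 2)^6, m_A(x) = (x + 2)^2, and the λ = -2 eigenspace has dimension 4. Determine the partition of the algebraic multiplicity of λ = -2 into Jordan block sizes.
Block sizes for λ = -2: [2, 2, 1, 1]

Step 1 — from the characteristic polynomial, algebraic multiplicity of λ = -2 is 6. From dim ker(A − (-2)·I) = 4, there are exactly 4 Jordan blocks for λ = -2.
Step 2 — from the minimal polynomial, the factor (x + 2)^2 tells us the largest block for λ = -2 has size 2.
Step 3 — with total size 6, 4 blocks, and largest block 2, the block sizes (in nonincreasing order) are [2, 2, 1, 1].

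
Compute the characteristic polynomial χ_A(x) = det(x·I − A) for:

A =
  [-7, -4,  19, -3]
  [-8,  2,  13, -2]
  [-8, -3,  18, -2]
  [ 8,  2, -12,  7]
x^4 - 20*x^3 + 150*x^2 - 500*x + 625

Expanding det(x·I − A) (e.g. by cofactor expansion or by noting that A is similar to its Jordan form J, which has the same characteristic polynomial as A) gives
  χ_A(x) = x^4 - 20*x^3 + 150*x^2 - 500*x + 625
which factors as (x - 5)^4. The eigenvalues (with algebraic multiplicities) are λ = 5 with multiplicity 4.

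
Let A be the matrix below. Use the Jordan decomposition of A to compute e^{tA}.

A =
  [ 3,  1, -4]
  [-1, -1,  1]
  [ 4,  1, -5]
e^{tA} =
  [-t^2*exp(-t)/2 + 4*t*exp(-t) + exp(-t), t*exp(-t), t^2*exp(-t)/2 - 4*t*exp(-t)]
  [-t*exp(-t), exp(-t), t*exp(-t)]
  [-t^2*exp(-t)/2 + 4*t*exp(-t), t*exp(-t), t^2*exp(-t)/2 - 4*t*exp(-t) + exp(-t)]

Strategy: write A = P · J · P⁻¹ where J is a Jordan canonical form, so e^{tA} = P · e^{tJ} · P⁻¹, and e^{tJ} can be computed block-by-block.

A has Jordan form
J =
  [-1,  1,  0]
  [ 0, -1,  1]
  [ 0,  0, -1]
(up to reordering of blocks).

Per-block formulas:
  For a 3×3 Jordan block J_3(-1): exp(t · J_3(-1)) = e^(-1t)·(I + t·N + (t^2/2)·N^2), where N is the 3×3 nilpotent shift.

After assembling e^{tJ} and conjugating by P, we get:

e^{tA} =
  [-t^2*exp(-t)/2 + 4*t*exp(-t) + exp(-t), t*exp(-t), t^2*exp(-t)/2 - 4*t*exp(-t)]
  [-t*exp(-t), exp(-t), t*exp(-t)]
  [-t^2*exp(-t)/2 + 4*t*exp(-t), t*exp(-t), t^2*exp(-t)/2 - 4*t*exp(-t) + exp(-t)]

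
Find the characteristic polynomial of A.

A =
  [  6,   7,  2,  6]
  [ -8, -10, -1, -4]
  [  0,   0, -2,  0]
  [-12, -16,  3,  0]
x^4 + 6*x^3 + 12*x^2 + 8*x

Expanding det(x·I − A) (e.g. by cofactor expansion or by noting that A is similar to its Jordan form J, which has the same characteristic polynomial as A) gives
  χ_A(x) = x^4 + 6*x^3 + 12*x^2 + 8*x
which factors as x*(x + 2)^3. The eigenvalues (with algebraic multiplicities) are λ = -2 with multiplicity 3, λ = 0 with multiplicity 1.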